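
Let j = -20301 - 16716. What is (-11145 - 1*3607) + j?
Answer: -51769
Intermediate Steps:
j = -37017
(-11145 - 1*3607) + j = (-11145 - 1*3607) - 37017 = (-11145 - 3607) - 37017 = -14752 - 37017 = -51769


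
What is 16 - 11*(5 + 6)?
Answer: -105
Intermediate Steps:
16 - 11*(5 + 6) = 16 - 11*11 = 16 - 121 = -105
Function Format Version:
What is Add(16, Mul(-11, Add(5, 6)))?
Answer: -105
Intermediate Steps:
Add(16, Mul(-11, Add(5, 6))) = Add(16, Mul(-11, 11)) = Add(16, -121) = -105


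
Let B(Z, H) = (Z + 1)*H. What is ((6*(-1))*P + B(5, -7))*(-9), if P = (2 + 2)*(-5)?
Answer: -702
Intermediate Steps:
P = -20 (P = 4*(-5) = -20)
B(Z, H) = H*(1 + Z) (B(Z, H) = (1 + Z)*H = H*(1 + Z))
((6*(-1))*P + B(5, -7))*(-9) = ((6*(-1))*(-20) - 7*(1 + 5))*(-9) = (-6*(-20) - 7*6)*(-9) = (120 - 42)*(-9) = 78*(-9) = -702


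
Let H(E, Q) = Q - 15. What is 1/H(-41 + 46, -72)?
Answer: -1/87 ≈ -0.011494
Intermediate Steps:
H(E, Q) = -15 + Q
1/H(-41 + 46, -72) = 1/(-15 - 72) = 1/(-87) = -1/87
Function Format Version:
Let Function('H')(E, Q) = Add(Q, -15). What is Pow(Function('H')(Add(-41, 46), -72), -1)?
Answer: Rational(-1, 87) ≈ -0.011494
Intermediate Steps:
Function('H')(E, Q) = Add(-15, Q)
Pow(Function('H')(Add(-41, 46), -72), -1) = Pow(Add(-15, -72), -1) = Pow(-87, -1) = Rational(-1, 87)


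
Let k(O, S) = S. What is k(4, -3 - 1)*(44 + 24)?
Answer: -272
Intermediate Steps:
k(4, -3 - 1)*(44 + 24) = (-3 - 1)*(44 + 24) = -4*68 = -272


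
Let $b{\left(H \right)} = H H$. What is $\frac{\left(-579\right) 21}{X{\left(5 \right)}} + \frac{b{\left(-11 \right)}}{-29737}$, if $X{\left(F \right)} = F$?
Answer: $- \frac{361572788}{148685} \approx -2431.8$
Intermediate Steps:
$b{\left(H \right)} = H^{2}$
$\frac{\left(-579\right) 21}{X{\left(5 \right)}} + \frac{b{\left(-11 \right)}}{-29737} = \frac{\left(-579\right) 21}{5} + \frac{\left(-11\right)^{2}}{-29737} = \left(-12159\right) \frac{1}{5} + 121 \left(- \frac{1}{29737}\right) = - \frac{12159}{5} - \frac{121}{29737} = - \frac{361572788}{148685}$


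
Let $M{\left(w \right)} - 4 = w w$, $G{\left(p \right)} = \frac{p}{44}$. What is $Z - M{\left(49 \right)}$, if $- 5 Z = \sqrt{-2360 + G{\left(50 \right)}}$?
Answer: $-2405 - \frac{i \sqrt{1141690}}{110} \approx -2405.0 - 9.7136 i$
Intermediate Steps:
$G{\left(p \right)} = \frac{p}{44}$ ($G{\left(p \right)} = p \frac{1}{44} = \frac{p}{44}$)
$M{\left(w \right)} = 4 + w^{2}$ ($M{\left(w \right)} = 4 + w w = 4 + w^{2}$)
$Z = - \frac{i \sqrt{1141690}}{110}$ ($Z = - \frac{\sqrt{-2360 + \frac{1}{44} \cdot 50}}{5} = - \frac{\sqrt{-2360 + \frac{25}{22}}}{5} = - \frac{\sqrt{- \frac{51895}{22}}}{5} = - \frac{\frac{1}{22} i \sqrt{1141690}}{5} = - \frac{i \sqrt{1141690}}{110} \approx - 9.7136 i$)
$Z - M{\left(49 \right)} = - \frac{i \sqrt{1141690}}{110} - \left(4 + 49^{2}\right) = - \frac{i \sqrt{1141690}}{110} - \left(4 + 2401\right) = - \frac{i \sqrt{1141690}}{110} - 2405 = -2405 - \frac{i \sqrt{1141690}}{110}$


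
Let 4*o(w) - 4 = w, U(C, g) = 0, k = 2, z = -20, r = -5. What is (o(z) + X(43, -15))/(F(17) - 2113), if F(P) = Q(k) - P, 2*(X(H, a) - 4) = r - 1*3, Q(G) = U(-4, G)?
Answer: 2/1065 ≈ 0.0018779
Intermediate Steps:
Q(G) = 0
X(H, a) = 0 (X(H, a) = 4 + (-5 - 1*3)/2 = 4 + (-5 - 3)/2 = 4 + (½)*(-8) = 4 - 4 = 0)
F(P) = -P (F(P) = 0 - P = -P)
o(w) = 1 + w/4
(o(z) + X(43, -15))/(F(17) - 2113) = ((1 + (¼)*(-20)) + 0)/(-1*17 - 2113) = ((1 - 5) + 0)/(-17 - 2113) = (-4 + 0)/(-2130) = -4*(-1/2130) = 2/1065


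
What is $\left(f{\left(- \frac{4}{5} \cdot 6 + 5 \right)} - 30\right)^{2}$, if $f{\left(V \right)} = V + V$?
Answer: $\frac{21904}{25} \approx 876.16$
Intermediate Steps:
$f{\left(V \right)} = 2 V$
$\left(f{\left(- \frac{4}{5} \cdot 6 + 5 \right)} - 30\right)^{2} = \left(2 \left(- \frac{4}{5} \cdot 6 + 5\right) - 30\right)^{2} = \left(2 \left(\left(-4\right) \frac{1}{5} \cdot 6 + 5\right) - 30\right)^{2} = \left(2 \left(\left(- \frac{4}{5}\right) 6 + 5\right) - 30\right)^{2} = \left(2 \left(- \frac{24}{5} + 5\right) - 30\right)^{2} = \left(2 \cdot \frac{1}{5} - 30\right)^{2} = \left(\frac{2}{5} - 30\right)^{2} = \left(- \frac{148}{5}\right)^{2} = \frac{21904}{25}$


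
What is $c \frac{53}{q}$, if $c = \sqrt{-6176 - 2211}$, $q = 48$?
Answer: $\frac{53 i \sqrt{8387}}{48} \approx 101.12 i$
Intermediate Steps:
$c = i \sqrt{8387}$ ($c = \sqrt{-8387} = i \sqrt{8387} \approx 91.581 i$)
$c \frac{53}{q} = i \sqrt{8387} \cdot \frac{53}{48} = \frac{53 i \sqrt{8387}}{48}$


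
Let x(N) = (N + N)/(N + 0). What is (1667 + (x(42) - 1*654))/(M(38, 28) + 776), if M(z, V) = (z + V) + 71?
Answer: 1015/913 ≈ 1.1117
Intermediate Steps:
M(z, V) = 71 + V + z (M(z, V) = (V + z) + 71 = 71 + V + z)
x(N) = 2 (x(N) = (2*N)/N = 2)
(1667 + (x(42) - 1*654))/(M(38, 28) + 776) = (1667 + (2 - 1*654))/((71 + 28 + 38) + 776) = (1667 + (2 - 654))/(137 + 776) = (1667 - 652)/913 = 1015*(1/913) = 1015/913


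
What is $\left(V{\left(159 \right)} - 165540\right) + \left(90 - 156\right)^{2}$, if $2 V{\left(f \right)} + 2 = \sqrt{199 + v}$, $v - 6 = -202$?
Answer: $-161185 + \frac{\sqrt{3}}{2} \approx -1.6118 \cdot 10^{5}$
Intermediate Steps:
$v = -196$ ($v = 6 - 202 = -196$)
$V{\left(f \right)} = -1 + \frac{\sqrt{3}}{2}$ ($V{\left(f \right)} = -1 + \frac{\sqrt{199 - 196}}{2} = -1 + \frac{\sqrt{3}}{2}$)
$\left(V{\left(159 \right)} - 165540\right) + \left(90 - 156\right)^{2} = \left(\left(-1 + \frac{\sqrt{3}}{2}\right) - 165540\right) + \left(90 - 156\right)^{2} = \left(-165541 + \frac{\sqrt{3}}{2}\right) + \left(-66\right)^{2} = \left(-165541 + \frac{\sqrt{3}}{2}\right) + 4356 = -161185 + \frac{\sqrt{3}}{2}$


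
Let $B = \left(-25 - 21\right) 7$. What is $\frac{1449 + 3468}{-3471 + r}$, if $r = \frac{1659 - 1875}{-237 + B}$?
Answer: $- \frac{916201}{646691} \approx -1.4168$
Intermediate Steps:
$B = -322$ ($B = \left(-46\right) 7 = -322$)
$r = \frac{216}{559}$ ($r = \frac{1659 - 1875}{-237 - 322} = - \frac{216}{-559} = \left(-216\right) \left(- \frac{1}{559}\right) = \frac{216}{559} \approx 0.3864$)
$\frac{1449 + 3468}{-3471 + r} = \frac{1449 + 3468}{-3471 + \frac{216}{559}} = \frac{4917}{- \frac{1940073}{559}} = 4917 \left(- \frac{559}{1940073}\right) = - \frac{916201}{646691}$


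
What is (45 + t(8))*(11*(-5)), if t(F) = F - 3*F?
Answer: -1595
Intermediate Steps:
t(F) = -2*F
(45 + t(8))*(11*(-5)) = (45 - 2*8)*(11*(-5)) = (45 - 16)*(-55) = 29*(-55) = -1595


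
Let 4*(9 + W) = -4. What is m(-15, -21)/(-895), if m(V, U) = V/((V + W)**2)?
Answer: 3/111875 ≈ 2.6816e-5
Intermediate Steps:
W = -10 (W = -9 + (1/4)*(-4) = -9 - 1 = -10)
m(V, U) = V/(-10 + V)**2 (m(V, U) = V/((V - 10)**2) = V/((-10 + V)**2) = V/(-10 + V)**2)
m(-15, -21)/(-895) = -15/(-10 - 15)**2/(-895) = -15/(-25)**2*(-1/895) = -15*1/625*(-1/895) = -3/125*(-1/895) = 3/111875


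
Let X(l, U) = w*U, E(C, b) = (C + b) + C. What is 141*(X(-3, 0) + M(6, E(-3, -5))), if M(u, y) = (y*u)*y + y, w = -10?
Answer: 100815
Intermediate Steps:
E(C, b) = b + 2*C
M(u, y) = y + u*y² (M(u, y) = (u*y)*y + y = u*y² + y = y + u*y²)
X(l, U) = -10*U
141*(X(-3, 0) + M(6, E(-3, -5))) = 141*(-10*0 + (-5 + 2*(-3))*(1 + 6*(-5 + 2*(-3)))) = 141*(0 + (-5 - 6)*(1 + 6*(-5 - 6))) = 141*(0 - 11*(1 + 6*(-11))) = 141*(0 - 11*(1 - 66)) = 141*(0 - 11*(-65)) = 141*(0 + 715) = 141*715 = 100815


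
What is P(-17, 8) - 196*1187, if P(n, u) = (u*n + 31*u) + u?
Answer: -232532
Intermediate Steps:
P(n, u) = 32*u + n*u (P(n, u) = (n*u + 31*u) + u = (31*u + n*u) + u = 32*u + n*u)
P(-17, 8) - 196*1187 = 8*(32 - 17) - 196*1187 = 8*15 - 232652 = 120 - 232652 = -232532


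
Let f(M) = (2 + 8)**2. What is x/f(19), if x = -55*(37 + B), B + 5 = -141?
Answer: 1199/20 ≈ 59.950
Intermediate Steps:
f(M) = 100 (f(M) = 10**2 = 100)
B = -146 (B = -5 - 141 = -146)
x = 5995 (x = -55*(37 - 146) = -55*(-109) = 5995)
x/f(19) = 5995/100 = 5995*(1/100) = 1199/20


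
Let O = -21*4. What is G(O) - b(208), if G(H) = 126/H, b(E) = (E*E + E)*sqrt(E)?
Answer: -3/2 - 173888*sqrt(13) ≈ -6.2696e+5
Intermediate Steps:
O = -84
b(E) = sqrt(E)*(E + E**2) (b(E) = (E**2 + E)*sqrt(E) = (E + E**2)*sqrt(E) = sqrt(E)*(E + E**2))
G(O) - b(208) = 126/(-84) - 208**(3/2)*(1 + 208) = 126*(-1/84) - 832*sqrt(13)*209 = -3/2 - 173888*sqrt(13)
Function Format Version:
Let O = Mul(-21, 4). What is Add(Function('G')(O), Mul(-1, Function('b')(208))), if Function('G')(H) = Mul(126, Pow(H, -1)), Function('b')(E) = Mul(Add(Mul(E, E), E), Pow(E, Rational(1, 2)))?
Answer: Add(Rational(-3, 2), Mul(-173888, Pow(13, Rational(1, 2)))) ≈ -6.2696e+5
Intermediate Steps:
O = -84
Function('b')(E) = Mul(Pow(E, Rational(1, 2)), Add(E, Pow(E, 2))) (Function('b')(E) = Mul(Add(Pow(E, 2), E), Pow(E, Rational(1, 2))) = Mul(Add(E, Pow(E, 2)), Pow(E, Rational(1, 2))) = Mul(Pow(E, Rational(1, 2)), Add(E, Pow(E, 2))))
Add(Function('G')(O), Mul(-1, Function('b')(208))) = Add(Mul(126, Pow(-84, -1)), Mul(-1, Mul(Pow(208, Rational(3, 2)), Add(1, 208)))) = Add(Mul(126, Rational(-1, 84)), Mul(-1, Mul(Mul(832, Pow(13, Rational(1, 2))), 209))) = Add(Rational(-3, 2), Mul(-1, Mul(173888, Pow(13, Rational(1, 2))))) = Add(Rational(-3, 2), Mul(-173888, Pow(13, Rational(1, 2))))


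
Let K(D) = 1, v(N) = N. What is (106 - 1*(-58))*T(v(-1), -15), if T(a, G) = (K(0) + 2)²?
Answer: 1476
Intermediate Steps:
T(a, G) = 9 (T(a, G) = (1 + 2)² = 3² = 9)
(106 - 1*(-58))*T(v(-1), -15) = (106 - 1*(-58))*9 = (106 + 58)*9 = 164*9 = 1476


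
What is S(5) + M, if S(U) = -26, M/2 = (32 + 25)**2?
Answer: 6472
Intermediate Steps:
M = 6498 (M = 2*(32 + 25)**2 = 2*57**2 = 2*3249 = 6498)
S(5) + M = -26 + 6498 = 6472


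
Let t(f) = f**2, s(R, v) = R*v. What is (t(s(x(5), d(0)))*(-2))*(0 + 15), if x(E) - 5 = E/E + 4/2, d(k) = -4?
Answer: -30720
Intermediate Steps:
x(E) = 8 (x(E) = 5 + (E/E + 4/2) = 5 + (1 + 4*(1/2)) = 5 + (1 + 2) = 5 + 3 = 8)
(t(s(x(5), d(0)))*(-2))*(0 + 15) = ((8*(-4))**2*(-2))*(0 + 15) = ((-32)**2*(-2))*15 = (1024*(-2))*15 = -2048*15 = -30720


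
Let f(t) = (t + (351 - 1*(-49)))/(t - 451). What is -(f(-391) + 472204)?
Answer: -397595759/842 ≈ -4.7220e+5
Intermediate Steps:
f(t) = (400 + t)/(-451 + t) (f(t) = (t + (351 + 49))/(-451 + t) = (t + 400)/(-451 + t) = (400 + t)/(-451 + t))
-(f(-391) + 472204) = -((400 - 391)/(-451 - 391) + 472204) = -(9/(-842) + 472204) = -(-1/842*9 + 472204) = -(-9/842 + 472204) = -1*397595759/842 = -397595759/842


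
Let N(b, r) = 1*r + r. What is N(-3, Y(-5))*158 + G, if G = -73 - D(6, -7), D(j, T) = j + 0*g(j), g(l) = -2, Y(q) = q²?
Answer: 7821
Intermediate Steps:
D(j, T) = j (D(j, T) = j + 0*(-2) = j + 0 = j)
N(b, r) = 2*r (N(b, r) = r + r = 2*r)
G = -79 (G = -73 - 1*6 = -73 - 6 = -79)
N(-3, Y(-5))*158 + G = (2*(-5)²)*158 - 79 = (2*25)*158 - 79 = 50*158 - 79 = 7900 - 79 = 7821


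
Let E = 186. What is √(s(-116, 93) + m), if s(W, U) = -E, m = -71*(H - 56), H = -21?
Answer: √5281 ≈ 72.671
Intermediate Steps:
m = 5467 (m = -71*(-21 - 56) = -71*(-77) = 5467)
s(W, U) = -186 (s(W, U) = -1*186 = -186)
√(s(-116, 93) + m) = √(-186 + 5467) = √5281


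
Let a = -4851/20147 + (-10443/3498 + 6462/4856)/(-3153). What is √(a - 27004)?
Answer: I*√54585232012008236797826865962511/44959513037142 ≈ 164.33*I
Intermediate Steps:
a = -21603537399005/89919026074284 (a = -4851*1/20147 + (-10443*1/3498 + 6462*(1/4856))*(-1/3153) = -4851/20147 + (-3481/1166 + 3231/2428)*(-1/3153) = -4851/20147 - 2342261/1415524*(-1/3153) = -4851/20147 + 2342261/4463147172 = -21603537399005/89919026074284 ≈ -0.24026)
√(a - 27004) = √(-21603537399005/89919026074284 - 27004) = √(-2428194983647364141/89919026074284) = I*√54585232012008236797826865962511/44959513037142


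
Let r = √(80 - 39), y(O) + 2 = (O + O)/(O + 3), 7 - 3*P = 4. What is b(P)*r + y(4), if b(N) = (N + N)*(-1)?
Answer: -6/7 - 2*√41 ≈ -13.663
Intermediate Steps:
P = 1 (P = 7/3 - ⅓*4 = 7/3 - 4/3 = 1)
b(N) = -2*N (b(N) = (2*N)*(-1) = -2*N)
y(O) = -2 + 2*O/(3 + O) (y(O) = -2 + (O + O)/(O + 3) = -2 + (2*O)/(3 + O) = -2 + 2*O/(3 + O))
r = √41 ≈ 6.4031
b(P)*r + y(4) = (-2*1)*√41 - 6/(3 + 4) = -2*√41 - 6/7 = -6/7 - 2*√41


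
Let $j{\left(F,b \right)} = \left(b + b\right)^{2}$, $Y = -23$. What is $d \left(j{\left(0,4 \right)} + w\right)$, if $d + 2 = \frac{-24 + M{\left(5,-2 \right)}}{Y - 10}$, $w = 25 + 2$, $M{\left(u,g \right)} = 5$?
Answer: $- \frac{4277}{33} \approx -129.61$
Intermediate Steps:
$j{\left(F,b \right)} = 4 b^{2}$ ($j{\left(F,b \right)} = \left(2 b\right)^{2} = 4 b^{2}$)
$w = 27$
$d = - \frac{47}{33}$ ($d = -2 + \frac{-24 + 5}{-23 - 10} = -2 - \frac{19}{-33} = -2 - - \frac{19}{33} = -2 + \frac{19}{33} = - \frac{47}{33} \approx -1.4242$)
$d \left(j{\left(0,4 \right)} + w\right) = - \frac{47 \left(4 \cdot 4^{2} + 27\right)}{33} = - \frac{47 \left(4 \cdot 16 + 27\right)}{33} = - \frac{47 \left(64 + 27\right)}{33} = \left(- \frac{47}{33}\right) 91 = - \frac{4277}{33}$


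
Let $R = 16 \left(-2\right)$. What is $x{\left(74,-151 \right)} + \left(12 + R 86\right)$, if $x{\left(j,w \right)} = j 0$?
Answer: $-2740$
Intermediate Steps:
$x{\left(j,w \right)} = 0$
$R = -32$
$x{\left(74,-151 \right)} + \left(12 + R 86\right) = 0 + \left(12 - 2752\right) = 0 - 2740 = -2740$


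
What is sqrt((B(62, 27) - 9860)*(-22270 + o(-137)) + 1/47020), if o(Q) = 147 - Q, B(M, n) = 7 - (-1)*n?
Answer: 3*sqrt(13267397229930595)/23510 ≈ 14698.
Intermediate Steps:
B(M, n) = 7 + n
sqrt((B(62, 27) - 9860)*(-22270 + o(-137)) + 1/47020) = sqrt(((7 + 27) - 9860)*(-22270 + (147 - 1*(-137))) + 1/47020) = sqrt((34 - 9860)*(-22270 + (147 + 137)) + 1/47020) = sqrt(-9826*(-22270 + 284) + 1/47020) = sqrt(-9826*(-21986) + 1/47020) = sqrt(216034436 + 1/47020) = sqrt(10157939180721/47020) = 3*sqrt(13267397229930595)/23510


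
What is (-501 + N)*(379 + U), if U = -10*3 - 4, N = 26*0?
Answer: -172845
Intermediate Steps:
N = 0
U = -34 (U = -30 - 4 = -34)
(-501 + N)*(379 + U) = (-501 + 0)*(379 - 34) = -501*345 = -172845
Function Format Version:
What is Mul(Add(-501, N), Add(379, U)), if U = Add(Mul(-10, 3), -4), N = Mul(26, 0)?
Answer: -172845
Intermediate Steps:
N = 0
U = -34 (U = Add(-30, -4) = -34)
Mul(Add(-501, N), Add(379, U)) = Mul(Add(-501, 0), Add(379, -34)) = Mul(-501, 345) = -172845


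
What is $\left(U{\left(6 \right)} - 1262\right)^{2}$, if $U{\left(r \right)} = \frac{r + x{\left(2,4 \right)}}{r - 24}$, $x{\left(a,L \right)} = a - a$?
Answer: $\frac{14341369}{9} \approx 1.5935 \cdot 10^{6}$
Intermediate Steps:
$x{\left(a,L \right)} = 0$
$U{\left(r \right)} = \frac{r}{-24 + r}$ ($U{\left(r \right)} = \frac{r + 0}{r - 24} = \frac{r}{-24 + r}$)
$\left(U{\left(6 \right)} - 1262\right)^{2} = \left(\frac{6}{-24 + 6} - 1262\right)^{2} = \left(\frac{6}{-18} - 1262\right)^{2} = \left(6 \left(- \frac{1}{18}\right) - 1262\right)^{2} = \left(- \frac{1}{3} - 1262\right)^{2} = \left(- \frac{3787}{3}\right)^{2} = \frac{14341369}{9}$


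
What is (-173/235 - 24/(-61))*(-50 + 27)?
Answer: 112999/14335 ≈ 7.8827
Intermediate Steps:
(-173/235 - 24/(-61))*(-50 + 27) = (-173*1/235 - 24*(-1/61))*(-23) = (-173/235 + 24/61)*(-23) = -4913/14335*(-23) = 112999/14335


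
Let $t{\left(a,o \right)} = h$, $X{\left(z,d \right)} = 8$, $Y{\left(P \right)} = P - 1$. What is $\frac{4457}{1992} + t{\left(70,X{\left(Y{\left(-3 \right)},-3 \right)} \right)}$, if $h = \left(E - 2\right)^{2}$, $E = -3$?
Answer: $\frac{54257}{1992} \approx 27.237$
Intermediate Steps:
$Y{\left(P \right)} = -1 + P$
$h = 25$ ($h = \left(-3 - 2\right)^{2} = \left(-5\right)^{2} = 25$)
$t{\left(a,o \right)} = 25$
$\frac{4457}{1992} + t{\left(70,X{\left(Y{\left(-3 \right)},-3 \right)} \right)} = \frac{4457}{1992} + 25 = \frac{54257}{1992}$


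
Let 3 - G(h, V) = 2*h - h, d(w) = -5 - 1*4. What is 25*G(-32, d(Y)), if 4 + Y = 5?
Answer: 875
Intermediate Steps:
Y = 1 (Y = -4 + 5 = 1)
d(w) = -9 (d(w) = -5 - 4 = -9)
G(h, V) = 3 - h (G(h, V) = 3 - (2*h - h) = 3 - h)
25*G(-32, d(Y)) = 25*(3 - 1*(-32)) = 25*(3 + 32) = 25*35 = 875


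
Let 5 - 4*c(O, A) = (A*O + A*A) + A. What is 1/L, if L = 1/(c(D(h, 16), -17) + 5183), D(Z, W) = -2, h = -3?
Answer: 20431/4 ≈ 5107.8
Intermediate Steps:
c(O, A) = 5/4 - A/4 - A²/4 - A*O/4 (c(O, A) = 5/4 - ((A*O + A*A) + A)/4 = 5/4 - ((A*O + A²) + A)/4 = 5/4 - ((A² + A*O) + A)/4 = 5/4 - (A + A² + A*O)/4 = 5/4 + (-A/4 - A²/4 - A*O/4) = 5/4 - A/4 - A²/4 - A*O/4)
L = 4/20431 (L = 1/((5/4 - ¼*(-17) - ¼*(-17)² - ¼*(-17)*(-2)) + 5183) = 1/((5/4 + 17/4 - ¼*289 - 17/2) + 5183) = 1/((5/4 + 17/4 - 289/4 - 17/2) + 5183) = 1/(-301/4 + 5183) = 1/(20431/4) = 4/20431 ≈ 0.00019578)
1/L = 1/(4/20431) = 20431/4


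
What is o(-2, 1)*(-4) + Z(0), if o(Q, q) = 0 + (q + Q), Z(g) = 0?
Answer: 4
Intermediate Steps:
o(Q, q) = Q + q (o(Q, q) = 0 + (Q + q) = Q + q)
o(-2, 1)*(-4) + Z(0) = (-2 + 1)*(-4) + 0 = -1*(-4) + 0 = 4 + 0 = 4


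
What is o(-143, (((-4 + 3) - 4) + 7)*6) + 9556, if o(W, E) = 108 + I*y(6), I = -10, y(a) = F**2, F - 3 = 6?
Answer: 8854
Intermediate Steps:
F = 9 (F = 3 + 6 = 9)
y(a) = 81 (y(a) = 9**2 = 81)
o(W, E) = -702 (o(W, E) = 108 - 10*81 = 108 - 810 = -702)
o(-143, (((-4 + 3) - 4) + 7)*6) + 9556 = -702 + 9556 = 8854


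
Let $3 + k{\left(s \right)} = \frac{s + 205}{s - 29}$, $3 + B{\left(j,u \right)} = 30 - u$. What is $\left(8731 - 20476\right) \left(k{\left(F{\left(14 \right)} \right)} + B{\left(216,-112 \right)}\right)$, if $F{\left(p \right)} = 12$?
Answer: $- \frac{24605775}{17} \approx -1.4474 \cdot 10^{6}$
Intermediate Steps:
$B{\left(j,u \right)} = 27 - u$ ($B{\left(j,u \right)} = -3 - \left(-30 + u\right) = 27 - u$)
$k{\left(s \right)} = -3 + \frac{205 + s}{-29 + s}$ ($k{\left(s \right)} = -3 + \frac{s + 205}{s - 29} = -3 + \frac{205 + s}{-29 + s}$)
$\left(8731 - 20476\right) \left(k{\left(F{\left(14 \right)} \right)} + B{\left(216,-112 \right)}\right) = \left(8731 - 20476\right) \left(\frac{2 \left(146 - 12\right)}{-29 + 12} + \left(27 - -112\right)\right) = - 11745 \left(\frac{2 \left(146 - 12\right)}{-17} + \left(27 + 112\right)\right) = - 11745 \left(2 \left(- \frac{1}{17}\right) 134 + 139\right) = - 11745 \left(- \frac{268}{17} + 139\right) = \left(-11745\right) \frac{2095}{17} = - \frac{24605775}{17}$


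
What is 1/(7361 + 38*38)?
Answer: 1/8805 ≈ 0.00011357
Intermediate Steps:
1/(7361 + 38*38) = 1/(7361 + 1444) = 1/8805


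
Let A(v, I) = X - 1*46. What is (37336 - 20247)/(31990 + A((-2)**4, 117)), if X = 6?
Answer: 17089/31950 ≈ 0.53487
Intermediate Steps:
A(v, I) = -40 (A(v, I) = 6 - 1*46 = 6 - 46 = -40)
(37336 - 20247)/(31990 + A((-2)**4, 117)) = (37336 - 20247)/(31990 - 40) = 17089/31950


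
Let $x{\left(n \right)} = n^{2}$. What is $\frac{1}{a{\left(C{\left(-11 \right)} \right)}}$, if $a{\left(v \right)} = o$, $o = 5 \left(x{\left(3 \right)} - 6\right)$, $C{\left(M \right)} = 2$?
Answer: $\frac{1}{15} \approx 0.066667$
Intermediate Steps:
$o = 15$ ($o = 5 \left(3^{2} - 6\right) = 5 \left(9 - 6\right) = 5 \cdot 3 = 15$)
$a{\left(v \right)} = 15$
$\frac{1}{a{\left(C{\left(-11 \right)} \right)}} = \frac{1}{15}$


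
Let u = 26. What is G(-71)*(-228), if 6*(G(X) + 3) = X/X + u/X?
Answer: 46854/71 ≈ 659.92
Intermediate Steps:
G(X) = -17/6 + 13/(3*X) (G(X) = -3 + (X/X + 26/X)/6 = -3 + (1 + 26/X)/6 = -3 + (⅙ + 13/(3*X)) = -17/6 + 13/(3*X))
G(-71)*(-228) = ((⅙)*(26 - 17*(-71))/(-71))*(-228) = ((⅙)*(-1/71)*(26 + 1207))*(-228) = ((⅙)*(-1/71)*1233)*(-228) = -411/142*(-228) = 46854/71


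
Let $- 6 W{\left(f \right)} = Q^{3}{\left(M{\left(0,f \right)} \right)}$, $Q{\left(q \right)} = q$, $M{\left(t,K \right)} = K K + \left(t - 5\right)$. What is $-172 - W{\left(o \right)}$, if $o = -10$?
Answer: $\frac{856343}{6} \approx 1.4272 \cdot 10^{5}$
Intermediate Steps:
$M{\left(t,K \right)} = -5 + t + K^{2}$ ($M{\left(t,K \right)} = K^{2} + \left(-5 + t\right) = -5 + t + K^{2}$)
$W{\left(f \right)} = - \frac{\left(-5 + f^{2}\right)^{3}}{6}$ ($W{\left(f \right)} = - \frac{\left(-5 + 0 + f^{2}\right)^{3}}{6} = - \frac{\left(-5 + f^{2}\right)^{3}}{6}$)
$-172 - W{\left(o \right)} = -172 - - \frac{\left(-5 + \left(-10\right)^{2}\right)^{3}}{6} = -172 - - \frac{\left(-5 + 100\right)^{3}}{6} = -172 - - \frac{95^{3}}{6} = -172 - \left(- \frac{1}{6}\right) 857375 = -172 - - \frac{857375}{6} = -172 + \frac{857375}{6} = \frac{856343}{6}$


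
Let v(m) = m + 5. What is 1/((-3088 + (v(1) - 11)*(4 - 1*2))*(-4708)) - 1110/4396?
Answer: -4047442961/16029337016 ≈ -0.25250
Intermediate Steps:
v(m) = 5 + m
1/((-3088 + (v(1) - 11)*(4 - 1*2))*(-4708)) - 1110/4396 = 1/(-3088 + ((5 + 1) - 11)*(4 - 1*2)*(-4708)) - 1110/4396 = -1/4708/(-3088 + (6 - 11)*(4 - 2)) - 1110*1/4396 = -1/4708/(-3088 - 5*2) - 555/2198 = -1/4708/(-3088 - 10) - 555/2198 = -1/4708/(-3098) - 555/2198 = -1/3098*(-1/4708) - 555/2198 = 1/14585384 - 555/2198 = -4047442961/16029337016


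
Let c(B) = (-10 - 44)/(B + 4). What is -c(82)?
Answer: 27/43 ≈ 0.62791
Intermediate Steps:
c(B) = -54/(4 + B)
-c(82) = -(-54)/(4 + 82) = -(-54)/86 = -1*(-27/43) = 27/43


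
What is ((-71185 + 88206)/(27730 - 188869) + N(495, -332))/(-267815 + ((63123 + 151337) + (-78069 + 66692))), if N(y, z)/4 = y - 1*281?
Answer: -137917963/10430849748 ≈ -0.013222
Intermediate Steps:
N(y, z) = -1124 + 4*y (N(y, z) = 4*(y - 1*281) = 4*(y - 281) = 4*(-281 + y) = -1124 + 4*y)
((-71185 + 88206)/(27730 - 188869) + N(495, -332))/(-267815 + ((63123 + 151337) + (-78069 + 66692))) = ((-71185 + 88206)/(27730 - 188869) + (-1124 + 4*495))/(-267815 + ((63123 + 151337) + (-78069 + 66692))) = (17021/(-161139) + (-1124 + 1980))/(-267815 + (214460 - 11377)) = (17021*(-1/161139) + 856)/(-267815 + 203083) = (-17021/161139 + 856)/(-64732) = (137917963/161139)*(-1/64732) = -137917963/10430849748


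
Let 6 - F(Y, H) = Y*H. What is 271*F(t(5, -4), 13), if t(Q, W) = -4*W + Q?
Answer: -72357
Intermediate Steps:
t(Q, W) = Q - 4*W
F(Y, H) = 6 - H*Y (F(Y, H) = 6 - Y*H = 6 - H*Y)
271*F(t(5, -4), 13) = 271*(6 - 1*13*(5 - 4*(-4))) = 271*(6 - 1*13*(5 + 16)) = 271*(6 - 1*13*21) = 271*(6 - 273) = 271*(-267) = -72357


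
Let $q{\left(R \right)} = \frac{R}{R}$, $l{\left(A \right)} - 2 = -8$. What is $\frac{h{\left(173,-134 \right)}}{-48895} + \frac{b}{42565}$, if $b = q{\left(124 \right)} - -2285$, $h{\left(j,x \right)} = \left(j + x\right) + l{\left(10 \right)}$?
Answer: $\frac{401343}{7568057} \approx 0.053031$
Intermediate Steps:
$l{\left(A \right)} = -6$ ($l{\left(A \right)} = 2 - 8 = -6$)
$q{\left(R \right)} = 1$
$h{\left(j,x \right)} = -6 + j + x$ ($h{\left(j,x \right)} = \left(j + x\right) - 6 = -6 + j + x$)
$b = 2286$ ($b = 1 - -2285 = 1 + 2285 = 2286$)
$\frac{h{\left(173,-134 \right)}}{-48895} + \frac{b}{42565} = \frac{-6 + 173 - 134}{-48895} + \frac{2286}{42565} = 33 \left(- \frac{1}{48895}\right) + 2286 \cdot \frac{1}{42565} = - \frac{3}{4445} + \frac{2286}{42565} = \frac{401343}{7568057}$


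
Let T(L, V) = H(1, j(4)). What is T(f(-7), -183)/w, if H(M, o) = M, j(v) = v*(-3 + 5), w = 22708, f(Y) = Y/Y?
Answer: 1/22708 ≈ 4.4037e-5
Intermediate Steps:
f(Y) = 1
j(v) = 2*v (j(v) = v*2 = 2*v)
T(L, V) = 1
T(f(-7), -183)/w = 1/22708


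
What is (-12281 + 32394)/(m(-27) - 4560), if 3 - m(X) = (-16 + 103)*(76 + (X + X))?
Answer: -20113/6471 ≈ -3.1082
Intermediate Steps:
m(X) = -6609 - 174*X (m(X) = 3 - (-16 + 103)*(76 + (X + X)) = 3 - 87*(76 + 2*X) = 3 - (6612 + 174*X) = 3 + (-6612 - 174*X) = -6609 - 174*X)
(-12281 + 32394)/(m(-27) - 4560) = (-12281 + 32394)/((-6609 - 174*(-27)) - 4560) = 20113/((-6609 + 4698) - 4560) = 20113/(-1911 - 4560) = 20113/(-6471) = 20113*(-1/6471) = -20113/6471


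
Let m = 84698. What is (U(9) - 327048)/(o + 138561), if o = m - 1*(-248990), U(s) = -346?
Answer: -327394/472249 ≈ -0.69327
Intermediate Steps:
o = 333688 (o = 84698 - 1*(-248990) = 84698 + 248990 = 333688)
(U(9) - 327048)/(o + 138561) = (-346 - 327048)/(333688 + 138561) = -327394/472249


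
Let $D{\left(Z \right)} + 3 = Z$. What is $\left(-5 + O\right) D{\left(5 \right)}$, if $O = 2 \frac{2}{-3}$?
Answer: $- \frac{38}{3} \approx -12.667$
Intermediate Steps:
$D{\left(Z \right)} = -3 + Z$
$O = - \frac{4}{3}$ ($O = 2 \cdot 2 \left(- \frac{1}{3}\right) = 2 \left(- \frac{2}{3}\right) = - \frac{4}{3} \approx -1.3333$)
$\left(-5 + O\right) D{\left(5 \right)} = \left(-5 - \frac{4}{3}\right) \left(-3 + 5\right) = \left(- \frac{19}{3}\right) 2 = - \frac{38}{3}$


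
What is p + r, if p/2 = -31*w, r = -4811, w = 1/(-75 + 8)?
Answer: -322275/67 ≈ -4810.1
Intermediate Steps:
w = -1/67 (w = 1/(-67) = -1/67 ≈ -0.014925)
p = 62/67 (p = 2*(-31*(-1/67)) = 2*(31/67) = 62/67 ≈ 0.92537)
p + r = 62/67 - 4811 = -322275/67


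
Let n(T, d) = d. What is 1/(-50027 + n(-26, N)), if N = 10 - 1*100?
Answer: -1/50117 ≈ -1.9953e-5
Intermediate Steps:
N = -90 (N = 10 - 100 = -90)
1/(-50027 + n(-26, N)) = 1/(-50027 - 90) = 1/(-50117) = -1/50117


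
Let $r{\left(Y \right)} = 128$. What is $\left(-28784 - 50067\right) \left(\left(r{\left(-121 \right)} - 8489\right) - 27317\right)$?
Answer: $2813245978$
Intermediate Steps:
$\left(-28784 - 50067\right) \left(\left(r{\left(-121 \right)} - 8489\right) - 27317\right) = \left(-28784 - 50067\right) \left(\left(128 - 8489\right) - 27317\right) = - 78851 \left(\left(128 - 8489\right) - 27317\right) = - 78851 \left(-8361 - 27317\right) = \left(-78851\right) \left(-35678\right) = 2813245978$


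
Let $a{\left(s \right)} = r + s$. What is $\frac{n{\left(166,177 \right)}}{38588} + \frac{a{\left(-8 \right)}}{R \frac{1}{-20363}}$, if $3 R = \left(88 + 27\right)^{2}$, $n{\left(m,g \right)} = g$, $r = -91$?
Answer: $\frac{233375271693}{510326300} \approx 457.31$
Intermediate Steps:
$R = \frac{13225}{3}$ ($R = \frac{\left(88 + 27\right)^{2}}{3} = \frac{115^{2}}{3} = \frac{1}{3} \cdot 13225 = \frac{13225}{3} \approx 4408.3$)
$a{\left(s \right)} = -91 + s$
$\frac{n{\left(166,177 \right)}}{38588} + \frac{a{\left(-8 \right)}}{R \frac{1}{-20363}} = \frac{177}{38588} + \frac{-91 - 8}{\frac{13225}{3} \frac{1}{-20363}} = 177 \cdot \frac{1}{38588} - \frac{99}{\frac{13225}{3} \left(- \frac{1}{20363}\right)} = \frac{177}{38588} - \frac{99}{- \frac{13225}{61089}} = \frac{177}{38588} - - \frac{6047811}{13225} = \frac{177}{38588} + \frac{6047811}{13225} = \frac{233375271693}{510326300}$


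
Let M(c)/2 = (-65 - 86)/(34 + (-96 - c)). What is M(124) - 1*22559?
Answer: -2097836/93 ≈ -22557.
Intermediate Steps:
M(c) = -302/(-62 - c) (M(c) = 2*((-65 - 86)/(34 + (-96 - c))) = 2*(-151/(-62 - c)) = -302/(-62 - c))
M(124) - 1*22559 = 302/(62 + 124) - 1*22559 = 302/186 - 22559 = 302*(1/186) - 22559 = 151/93 - 22559 = -2097836/93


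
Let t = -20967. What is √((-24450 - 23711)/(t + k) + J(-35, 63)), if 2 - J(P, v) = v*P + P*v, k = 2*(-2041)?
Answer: √2769526378101/25049 ≈ 66.437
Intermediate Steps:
k = -4082
J(P, v) = 2 - 2*P*v (J(P, v) = 2 - (v*P + P*v) = 2 - (P*v + P*v) = 2 - 2*P*v)
√((-24450 - 23711)/(t + k) + J(-35, 63)) = √((-24450 - 23711)/(-20967 - 4082) + (2 - 2*(-35)*63)) = √(-48161/(-25049) + (2 + 4410)) = √(-48161*(-1/25049) + 4412) = √(48161/25049 + 4412) = √(110564349/25049) = √2769526378101/25049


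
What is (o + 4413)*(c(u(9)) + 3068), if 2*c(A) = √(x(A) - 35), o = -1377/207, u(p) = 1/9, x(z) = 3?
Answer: 310929528/23 + 202692*I*√2/23 ≈ 1.3519e+7 + 12463.0*I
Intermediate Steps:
u(p) = ⅑
o = -153/23 (o = -1377*1/207 = -153/23 ≈ -6.6522)
c(A) = 2*I*√2 (c(A) = √(3 - 35)/2 = √(-32)/2 = (4*I*√2)/2 = 2*I*√2)
(o + 4413)*(c(u(9)) + 3068) = (-153/23 + 4413)*(2*I*√2 + 3068) = 101346*(3068 + 2*I*√2)/23 = 310929528/23 + 202692*I*√2/23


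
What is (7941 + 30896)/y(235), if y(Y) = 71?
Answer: 547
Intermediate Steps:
(7941 + 30896)/y(235) = (7941 + 30896)/71 = 38837*(1/71) = 547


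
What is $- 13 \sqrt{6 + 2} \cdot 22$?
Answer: $- 572 \sqrt{2} \approx -808.93$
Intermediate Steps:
$- 13 \sqrt{6 + 2} \cdot 22 = - 13 \sqrt{8} \cdot 22 = - 13 \cdot 2 \sqrt{2} \cdot 22 = - 26 \sqrt{2} \cdot 22 = - 572 \sqrt{2}$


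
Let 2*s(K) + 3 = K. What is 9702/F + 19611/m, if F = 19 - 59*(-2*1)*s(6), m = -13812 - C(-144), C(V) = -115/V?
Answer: 191267289/3978086 ≈ 48.080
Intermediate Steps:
s(K) = -3/2 + K/2
m = -1989043/144 (m = -13812 - (-115)/(-144) = -13812 - (-115)*(-1)/144 = -13812 - 1*115/144 = -13812 - 115/144 = -1989043/144 ≈ -13813.)
F = 196 (F = 19 - 59*(-2*1)*(-3/2 + (½)*6) = 19 - (-118)*(-3/2 + 3) = 19 - (-118)*3/2 = 19 - 59*(-3) = 19 + 177 = 196)
9702/F + 19611/m = 9702/196 + 19611/(-1989043/144) = 9702*(1/196) + 19611*(-144/1989043) = 99/2 - 2823984/1989043 = 191267289/3978086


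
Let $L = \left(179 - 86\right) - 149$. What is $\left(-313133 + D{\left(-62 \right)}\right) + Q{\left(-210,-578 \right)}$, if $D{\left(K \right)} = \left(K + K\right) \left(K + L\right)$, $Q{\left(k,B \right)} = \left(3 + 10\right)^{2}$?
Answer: $-298332$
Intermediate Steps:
$Q{\left(k,B \right)} = 169$ ($Q{\left(k,B \right)} = 13^{2} = 169$)
$L = -56$ ($L = 93 - 149 = -56$)
$D{\left(K \right)} = 2 K \left(-56 + K\right)$ ($D{\left(K \right)} = \left(K + K\right) \left(K - 56\right) = 2 K \left(-56 + K\right)$)
$\left(-313133 + D{\left(-62 \right)}\right) + Q{\left(-210,-578 \right)} = \left(-313133 + 2 \left(-62\right) \left(-56 - 62\right)\right) + 169 = \left(-313133 + 2 \left(-62\right) \left(-118\right)\right) + 169 = \left(-313133 + 14632\right) + 169 = -298501 + 169 = -298332$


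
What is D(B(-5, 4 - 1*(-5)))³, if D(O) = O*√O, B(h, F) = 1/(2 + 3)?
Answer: √5/3125 ≈ 0.00071554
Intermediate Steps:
B(h, F) = ⅕ (B(h, F) = 1/5 = ⅕)
D(O) = O^(3/2)
D(B(-5, 4 - 1*(-5)))³ = ((⅕)^(3/2))³ = (√5/25)³ = √5/3125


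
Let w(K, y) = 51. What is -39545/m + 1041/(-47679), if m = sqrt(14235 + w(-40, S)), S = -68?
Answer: -347/15893 - 39545*sqrt(14286)/14286 ≈ -330.88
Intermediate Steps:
m = sqrt(14286) (m = sqrt(14235 + 51) = sqrt(14286) ≈ 119.52)
-39545/m + 1041/(-47679) = -39545*sqrt(14286)/14286 + 1041/(-47679) = -39545*sqrt(14286)/14286 + 1041*(-1/47679) = -39545*sqrt(14286)/14286 - 347/15893 = -347/15893 - 39545*sqrt(14286)/14286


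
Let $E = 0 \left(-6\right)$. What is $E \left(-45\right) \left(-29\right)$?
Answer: $0$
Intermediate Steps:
$E = 0$
$E \left(-45\right) \left(-29\right) = 0 \left(-45\right) \left(-29\right) = 0 \left(-29\right) = 0$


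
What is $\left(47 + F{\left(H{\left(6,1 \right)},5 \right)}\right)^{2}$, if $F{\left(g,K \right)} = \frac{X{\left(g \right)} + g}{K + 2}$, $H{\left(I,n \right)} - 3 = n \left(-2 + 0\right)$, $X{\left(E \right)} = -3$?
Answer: $\frac{106929}{49} \approx 2182.2$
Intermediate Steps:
$H{\left(I,n \right)} = 3 - 2 n$ ($H{\left(I,n \right)} = 3 + n \left(-2 + 0\right) = 3 + n \left(-2\right) = 3 - 2 n$)
$F{\left(g,K \right)} = \frac{-3 + g}{2 + K}$ ($F{\left(g,K \right)} = \frac{-3 + g}{K + 2} = \frac{-3 + g}{2 + K}$)
$\left(47 + F{\left(H{\left(6,1 \right)},5 \right)}\right)^{2} = \left(47 + \frac{-3 + \left(3 - 2\right)}{2 + 5}\right)^{2} = \left(47 + \frac{-3 + \left(3 - 2\right)}{7}\right)^{2} = \left(47 + \frac{-3 + 1}{7}\right)^{2} = \left(47 + \frac{1}{7} \left(-2\right)\right)^{2} = \left(47 - \frac{2}{7}\right)^{2} = \left(\frac{327}{7}\right)^{2} = \frac{106929}{49}$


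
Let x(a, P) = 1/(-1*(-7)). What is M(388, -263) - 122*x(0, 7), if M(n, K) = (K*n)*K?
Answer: 187862882/7 ≈ 2.6838e+7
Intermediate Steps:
x(a, P) = 1/7
M(n, K) = n*K**2
M(388, -263) - 122*x(0, 7) = 388*(-263)**2 - 122*1/7 = 388*69169 - 122/7 = 26837572 - 122/7 = 187862882/7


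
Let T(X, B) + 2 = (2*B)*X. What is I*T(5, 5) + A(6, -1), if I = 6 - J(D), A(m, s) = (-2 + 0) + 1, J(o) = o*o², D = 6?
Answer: -10081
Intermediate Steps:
T(X, B) = -2 + 2*B*X (T(X, B) = -2 + (2*B)*X = -2 + 2*B*X)
J(o) = o³
A(m, s) = -1 (A(m, s) = -2 + 1 = -1)
I = -210 (I = 6 - 1*6³ = 6 - 1*216 = 6 - 216 = -210)
I*T(5, 5) + A(6, -1) = -210*(-2 + 2*5*5) - 1 = -210*(-2 + 50) - 1 = -210*48 - 1 = -10080 - 1 = -10081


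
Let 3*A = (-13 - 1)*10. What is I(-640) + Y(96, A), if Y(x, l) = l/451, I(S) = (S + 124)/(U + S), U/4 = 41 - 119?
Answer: 141217/322014 ≈ 0.43854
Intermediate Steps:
U = -312 (U = 4*(41 - 119) = 4*(-78) = -312)
A = -140/3 (A = ((-13 - 1)*10)/3 = (-14*10)/3 = (1/3)*(-140) = -140/3 ≈ -46.667)
I(S) = (124 + S)/(-312 + S) (I(S) = (S + 124)/(-312 + S) = (124 + S)/(-312 + S))
Y(x, l) = l/451 (Y(x, l) = l*(1/451) = l/451)
I(-640) + Y(96, A) = (124 - 640)/(-312 - 640) + (1/451)*(-140/3) = -516/(-952) - 140/1353 = -1/952*(-516) - 140/1353 = 129/238 - 140/1353 = 141217/322014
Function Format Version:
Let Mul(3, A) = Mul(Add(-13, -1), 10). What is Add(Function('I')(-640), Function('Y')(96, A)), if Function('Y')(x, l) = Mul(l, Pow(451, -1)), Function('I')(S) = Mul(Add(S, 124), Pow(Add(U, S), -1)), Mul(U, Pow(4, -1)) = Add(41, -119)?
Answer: Rational(141217, 322014) ≈ 0.43854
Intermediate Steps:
U = -312 (U = Mul(4, Add(41, -119)) = Mul(4, -78) = -312)
A = Rational(-140, 3) (A = Mul(Rational(1, 3), Mul(Add(-13, -1), 10)) = Mul(Rational(1, 3), Mul(-14, 10)) = Mul(Rational(1, 3), -140) = Rational(-140, 3) ≈ -46.667)
Function('I')(S) = Mul(Pow(Add(-312, S), -1), Add(124, S)) (Function('I')(S) = Mul(Add(S, 124), Pow(Add(-312, S), -1)) = Mul(Add(124, S), Pow(Add(-312, S), -1)) = Mul(Pow(Add(-312, S), -1), Add(124, S)))
Function('Y')(x, l) = Mul(Rational(1, 451), l) (Function('Y')(x, l) = Mul(l, Rational(1, 451)) = Mul(Rational(1, 451), l))
Add(Function('I')(-640), Function('Y')(96, A)) = Add(Mul(Pow(Add(-312, -640), -1), Add(124, -640)), Mul(Rational(1, 451), Rational(-140, 3))) = Add(Mul(Pow(-952, -1), -516), Rational(-140, 1353)) = Add(Mul(Rational(-1, 952), -516), Rational(-140, 1353)) = Add(Rational(129, 238), Rational(-140, 1353)) = Rational(141217, 322014)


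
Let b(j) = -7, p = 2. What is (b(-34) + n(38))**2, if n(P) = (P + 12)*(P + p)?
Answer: 3972049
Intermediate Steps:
n(P) = (2 + P)*(12 + P) (n(P) = (P + 12)*(P + 2) = (12 + P)*(2 + P) = (2 + P)*(12 + P))
(b(-34) + n(38))**2 = (-7 + (24 + 38**2 + 14*38))**2 = (-7 + (24 + 1444 + 532))**2 = (-7 + 2000)**2 = 1993**2 = 3972049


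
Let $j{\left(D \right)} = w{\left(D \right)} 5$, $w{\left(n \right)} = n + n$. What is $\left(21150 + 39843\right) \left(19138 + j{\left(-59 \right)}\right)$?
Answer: $1131298164$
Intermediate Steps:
$w{\left(n \right)} = 2 n$
$j{\left(D \right)} = 10 D$ ($j{\left(D \right)} = 2 D 5 = 10 D$)
$\left(21150 + 39843\right) \left(19138 + j{\left(-59 \right)}\right) = \left(21150 + 39843\right) \left(19138 + 10 \left(-59\right)\right) = 60993 \left(19138 - 590\right) = 60993 \cdot 18548 = 1131298164$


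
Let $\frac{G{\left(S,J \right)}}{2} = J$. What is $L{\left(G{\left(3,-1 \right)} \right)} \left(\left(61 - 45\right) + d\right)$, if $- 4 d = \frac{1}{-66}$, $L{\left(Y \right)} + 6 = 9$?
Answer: $\frac{4225}{88} \approx 48.011$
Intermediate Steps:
$G{\left(S,J \right)} = 2 J$
$L{\left(Y \right)} = 3$ ($L{\left(Y \right)} = -6 + 9 = 3$)
$d = \frac{1}{264}$ ($d = - \frac{1}{4 \left(-66\right)} = \left(- \frac{1}{4}\right) \left(- \frac{1}{66}\right) = \frac{1}{264} \approx 0.0037879$)
$L{\left(G{\left(3,-1 \right)} \right)} \left(\left(61 - 45\right) + d\right) = 3 \left(\left(61 - 45\right) + \frac{1}{264}\right) = 3 \left(16 + \frac{1}{264}\right) = 3 \cdot \frac{4225}{264} = \frac{4225}{88}$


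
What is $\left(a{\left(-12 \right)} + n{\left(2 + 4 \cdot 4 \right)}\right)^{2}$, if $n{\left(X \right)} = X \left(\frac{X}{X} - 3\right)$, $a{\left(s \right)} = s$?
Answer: $2304$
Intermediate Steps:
$n{\left(X \right)} = - 2 X$ ($n{\left(X \right)} = X \left(1 - 3\right) = X \left(-2\right) = - 2 X$)
$\left(a{\left(-12 \right)} + n{\left(2 + 4 \cdot 4 \right)}\right)^{2} = \left(-12 - 2 \left(2 + 4 \cdot 4\right)\right)^{2} = \left(-12 - 2 \left(2 + 16\right)\right)^{2} = \left(-12 - 36\right)^{2} = \left(-48\right)^{2} = 2304$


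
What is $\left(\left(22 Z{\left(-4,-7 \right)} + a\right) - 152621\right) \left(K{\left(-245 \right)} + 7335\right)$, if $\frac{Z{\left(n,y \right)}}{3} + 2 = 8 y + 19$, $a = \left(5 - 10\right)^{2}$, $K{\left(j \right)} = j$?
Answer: $-1100155300$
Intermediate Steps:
$a = 25$ ($a = \left(5 - 10\right)^{2} = \left(-5\right)^{2} = 25$)
$Z{\left(n,y \right)} = 51 + 24 y$ ($Z{\left(n,y \right)} = -6 + 3 \left(8 y + 19\right) = -6 + 3 \left(19 + 8 y\right) = -6 + \left(57 + 24 y\right) = 51 + 24 y$)
$\left(\left(22 Z{\left(-4,-7 \right)} + a\right) - 152621\right) \left(K{\left(-245 \right)} + 7335\right) = \left(\left(22 \left(51 + 24 \left(-7\right)\right) + 25\right) - 152621\right) \left(-245 + 7335\right) = \left(\left(22 \left(51 - 168\right) + 25\right) - 152621\right) 7090 = \left(\left(22 \left(-117\right) + 25\right) - 152621\right) 7090 = \left(\left(-2574 + 25\right) - 152621\right) 7090 = \left(-2549 - 152621\right) 7090 = \left(-155170\right) 7090 = -1100155300$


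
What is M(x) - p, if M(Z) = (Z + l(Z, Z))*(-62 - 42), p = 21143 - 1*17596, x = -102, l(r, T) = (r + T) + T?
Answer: 38885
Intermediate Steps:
l(r, T) = r + 2*T (l(r, T) = (T + r) + T = r + 2*T)
p = 3547 (p = 21143 - 17596 = 3547)
M(Z) = -416*Z (M(Z) = (Z + (Z + 2*Z))*(-62 - 42) = (Z + 3*Z)*(-104) = (4*Z)*(-104) = -416*Z)
M(x) - p = -416*(-102) - 1*3547 = 42432 - 3547 = 38885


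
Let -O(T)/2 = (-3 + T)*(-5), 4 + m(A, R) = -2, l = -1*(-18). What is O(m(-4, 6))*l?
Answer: -1620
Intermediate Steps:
l = 18
m(A, R) = -6 (m(A, R) = -4 - 2 = -6)
O(T) = -30 + 10*T (O(T) = -2*(-3 + T)*(-5) = -2*(15 - 5*T) = -30 + 10*T)
O(m(-4, 6))*l = (-30 + 10*(-6))*18 = (-30 - 60)*18 = -90*18 = -1620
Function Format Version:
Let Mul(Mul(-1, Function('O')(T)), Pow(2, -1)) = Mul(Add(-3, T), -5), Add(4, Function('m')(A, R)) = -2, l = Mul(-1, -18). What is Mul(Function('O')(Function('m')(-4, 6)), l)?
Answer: -1620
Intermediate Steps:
l = 18
Function('m')(A, R) = -6 (Function('m')(A, R) = Add(-4, -2) = -6)
Function('O')(T) = Add(-30, Mul(10, T)) (Function('O')(T) = Mul(-2, Mul(Add(-3, T), -5)) = Mul(-2, Add(15, Mul(-5, T))) = Add(-30, Mul(10, T)))
Mul(Function('O')(Function('m')(-4, 6)), l) = Mul(Add(-30, Mul(10, -6)), 18) = Mul(Add(-30, -60), 18) = Mul(-90, 18) = -1620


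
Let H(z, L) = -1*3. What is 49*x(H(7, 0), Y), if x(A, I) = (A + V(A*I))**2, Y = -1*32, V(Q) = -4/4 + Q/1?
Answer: 414736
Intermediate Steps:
H(z, L) = -3
V(Q) = -1 + Q (V(Q) = -4*1/4 + Q*1 = -1 + Q)
Y = -32
x(A, I) = (-1 + A + A*I)**2 (x(A, I) = (A + (-1 + A*I))**2 = (-1 + A + A*I)**2)
49*x(H(7, 0), Y) = 49*(-1 - 3 - 3*(-32))**2 = 49*(-1 - 3 + 96)**2 = 49*92**2 = 49*8464 = 414736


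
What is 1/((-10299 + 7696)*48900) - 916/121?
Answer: -116594617321/15401690700 ≈ -7.5703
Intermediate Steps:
1/((-10299 + 7696)*48900) - 916/121 = (1/48900)/(-2603) - 916*1/121 = -1/2603*1/48900 - 916/121 = -1/127286700 - 916/121 = -116594617321/15401690700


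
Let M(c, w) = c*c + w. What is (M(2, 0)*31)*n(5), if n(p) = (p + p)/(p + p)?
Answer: 124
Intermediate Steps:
M(c, w) = w + c² (M(c, w) = c² + w = w + c²)
n(p) = 1 (n(p) = (2*p)/((2*p)) = (2*p)*(1/(2*p)) = 1)
(M(2, 0)*31)*n(5) = ((0 + 2²)*31)*1 = ((0 + 4)*31)*1 = (4*31)*1 = 124*1 = 124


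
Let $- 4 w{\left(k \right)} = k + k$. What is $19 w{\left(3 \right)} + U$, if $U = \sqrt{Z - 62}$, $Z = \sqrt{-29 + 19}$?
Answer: $- \frac{57}{2} + \sqrt{-62 + i \sqrt{10}} \approx -28.299 + 7.8766 i$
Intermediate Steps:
$Z = i \sqrt{10}$ ($Z = \sqrt{-10} = i \sqrt{10} \approx 3.1623 i$)
$w{\left(k \right)} = - \frac{k}{2}$ ($w{\left(k \right)} = - \frac{k + k}{4} = - \frac{2 k}{4} = - \frac{k}{2}$)
$U = \sqrt{-62 + i \sqrt{10}}$ ($U = \sqrt{i \sqrt{10} - 62} = \sqrt{-62 + i \sqrt{10}} \approx 0.20074 + 7.8766 i$)
$19 w{\left(3 \right)} + U = 19 \left(\left(- \frac{1}{2}\right) 3\right) + \sqrt{-62 + i \sqrt{10}} = 19 \left(- \frac{3}{2}\right) + \sqrt{-62 + i \sqrt{10}} = - \frac{57}{2} + \sqrt{-62 + i \sqrt{10}}$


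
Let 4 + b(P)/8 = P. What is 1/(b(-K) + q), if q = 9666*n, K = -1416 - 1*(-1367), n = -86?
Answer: -1/830916 ≈ -1.2035e-6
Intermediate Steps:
K = -49 (K = -1416 + 1367 = -49)
q = -831276 (q = 9666*(-86) = -831276)
b(P) = -32 + 8*P
1/(b(-K) + q) = 1/((-32 + 8*(-1*(-49))) - 831276) = 1/((-32 + 8*49) - 831276) = 1/((-32 + 392) - 831276) = 1/(360 - 831276) = 1/(-830916) = -1/830916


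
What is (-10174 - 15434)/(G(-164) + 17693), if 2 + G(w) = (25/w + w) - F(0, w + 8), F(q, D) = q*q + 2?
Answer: -1399904/958025 ≈ -1.4612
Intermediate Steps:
F(q, D) = 2 + q² (F(q, D) = q² + 2 = 2 + q²)
G(w) = -4 + w + 25/w (G(w) = -2 + ((25/w + w) - (2 + 0²)) = -2 + ((w + 25/w) - (2 + 0)) = -2 + ((w + 25/w) - 1*2) = -2 + ((w + 25/w) - 2) = -2 + (-2 + w + 25/w) = -4 + w + 25/w)
(-10174 - 15434)/(G(-164) + 17693) = (-10174 - 15434)/((-4 - 164 + 25/(-164)) + 17693) = -25608/((-4 - 164 + 25*(-1/164)) + 17693) = -25608/((-4 - 164 - 25/164) + 17693) = -25608/(-27577/164 + 17693) = -25608/2874075/164 = -25608*164/2874075 = -1399904/958025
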